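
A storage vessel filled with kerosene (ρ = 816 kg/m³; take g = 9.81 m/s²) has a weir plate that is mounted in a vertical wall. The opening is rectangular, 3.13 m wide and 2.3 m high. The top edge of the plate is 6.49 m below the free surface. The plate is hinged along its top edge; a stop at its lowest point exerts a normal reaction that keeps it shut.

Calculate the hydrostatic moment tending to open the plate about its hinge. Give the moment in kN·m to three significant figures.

M ≈ 532 kN·m

γ = ρg = 816 × 9.81 / 1000 = 8.00496 kN/m³.
The centroid lies 2.3/2 = 1.15 m below the top edge, so the centroid depth is h_c = 6.49 + 1.15 = 7.64 m.
A = 3.13 × 2.3 = 7.199 m².
Resultant F = γ·h_c·A = 8.00496 × 7.64 × 7.199 = 440.276 kN.
I_c = b·h³/12 = 3.13 × 2.3³/12 = 3.17356 m⁴.
Centre of pressure: y_p = y_c + I_c/(y_c·A) = 7.64 + 3.17356/(7.64 × 7.199) = 7.64 + 0.0577007 = 7.6977 m along the plane.
The resultant acts 1.15 + 0.0577007 = 1.2077 m (along the plate) below the hinge at the top edge, so the moment about the hinge is M = F × 1.2077 = 440.276 × 1.2077 = 531.721 kN·m.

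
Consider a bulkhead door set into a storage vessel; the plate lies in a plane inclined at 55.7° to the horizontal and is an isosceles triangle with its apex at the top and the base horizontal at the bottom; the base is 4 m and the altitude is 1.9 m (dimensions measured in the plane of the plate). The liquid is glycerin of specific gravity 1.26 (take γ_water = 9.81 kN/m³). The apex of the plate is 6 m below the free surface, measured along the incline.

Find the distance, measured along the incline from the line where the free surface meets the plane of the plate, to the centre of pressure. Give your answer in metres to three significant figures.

y_p = 7.29 m

γ = 1.26 × 9.81 = 12.3606 kN/m³.
Let θ = 55.7° be the plate's angle to the horizontal; measure y along the incline from where the plane meets the free surface. Vertical depth h = y·sinθ with sinθ = 0.826098.
With the apex up, the centroid sits 2h/3 = 2 × 1.9/3 = 1.26667 m below the apex, so y_c = 6 + 1.26667 = 7.26667 m and h_c = 7.26667 × 0.826098 = 6.00298 m.
A = ½ × 4 × 1.9 = 3.8 m².
Resultant F = γ·h_c·A = 12.3606 × 6.00298 × 3.8 = 281.962 kN.
I_c = b·h³/36 = 4 × 1.9³/36 = 0.762111 m⁴.
Centre of pressure: y_p = y_c + I_c/(y_c·A) = 7.26667 + 0.762111/(7.26667 × 3.8) = 7.26667 + 0.0275994 = 7.29427 m along the plane.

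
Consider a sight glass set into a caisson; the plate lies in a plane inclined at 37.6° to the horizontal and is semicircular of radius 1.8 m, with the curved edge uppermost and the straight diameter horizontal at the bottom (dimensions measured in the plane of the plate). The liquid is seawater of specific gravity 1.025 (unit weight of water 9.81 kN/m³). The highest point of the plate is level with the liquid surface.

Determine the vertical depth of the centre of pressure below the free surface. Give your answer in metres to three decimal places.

γ = 1.025 × 9.81 = 10.05525 kN/m³.
Let θ = 37.6° be the plate's angle to the horizontal; measure y along the incline from where the plane meets the free surface. Vertical depth h = y·sinθ with sinθ = 0.610145.
The centroid lies 4r/(3π) = 0.763944 m above the diameter, so r − 4r/(3π) = 1.8 − 0.763944 = 1.03606 m below the topmost point, so y_c = 1.03606 m and h_c = 1.03606 × 0.610145 = 0.632147 m.
A = πr²/2 = π × 1.8²/2 = 5.08938 m².
Resultant F = γ·h_c·A = 10.05525 × 0.632147 × 5.08938 = 32.3501 kN.
I_c = (π/8 − 8/(9π))·r⁴ = 0.109757 × 1.8⁴ = 1.15219 m⁴.
Centre of pressure: y_p = y_c + I_c/(y_c·A) = 1.03606 + 1.15219/(1.03606 × 5.08938) = 1.03606 + 0.218512 = 1.25457 m along the plane.
Vertically, h_p = y_p·sinθ = 1.25457 × 0.610145 = 0.76547 m.

h_p = 0.765 m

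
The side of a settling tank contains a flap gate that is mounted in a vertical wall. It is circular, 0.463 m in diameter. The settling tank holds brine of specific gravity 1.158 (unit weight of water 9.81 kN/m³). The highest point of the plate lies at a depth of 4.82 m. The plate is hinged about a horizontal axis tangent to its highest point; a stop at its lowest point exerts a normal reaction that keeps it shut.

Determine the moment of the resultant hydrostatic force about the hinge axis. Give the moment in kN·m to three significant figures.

M ≈ 2.26 kN·m

γ = 1.158 × 9.81 = 11.35998 kN/m³.
The centroid is at the centre, 0.2315 m below the top of the plate, so the centroid depth is h_c = 4.82 + 0.2315 = 5.0515 m.
A = π(0.2315)² = 0.168365 m².
Resultant F = γ·h_c·A = 11.35998 × 5.0515 × 0.168365 = 9.66162 kN.
I_c = πr⁴/4 = π × 0.2315⁴/4 = 0.00225577 m⁴.
Centre of pressure: y_p = y_c + I_c/(y_c·A) = 5.0515 + 0.00225577/(5.0515 × 0.168365) = 5.0515 + 0.0026523 = 5.05415 m along the plane.
The resultant acts 0.2315 + 0.0026523 = 0.234152 m (along the plate) below the hinge at the top edge, so the moment about the hinge is M = F × 0.234152 = 9.66162 × 0.234152 = 2.26229 kN·m.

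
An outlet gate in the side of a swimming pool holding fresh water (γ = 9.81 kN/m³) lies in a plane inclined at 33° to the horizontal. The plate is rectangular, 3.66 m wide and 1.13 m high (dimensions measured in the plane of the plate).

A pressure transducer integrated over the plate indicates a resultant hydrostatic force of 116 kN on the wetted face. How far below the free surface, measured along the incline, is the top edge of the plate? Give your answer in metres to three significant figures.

y_top ≈ 4.68 m

γ = 9.81 kN/m³.
A = 3.66 × 1.13 = 4.1358 m².
From F = γ·h_c·A, the centroid depth is h_c = 116/(9.81 × 4.1358) = 2.8591 m.
Let θ = 33° be the plate's angle to the horizontal; measure y along the incline from where the plane meets the free surface. Vertical depth h = y·sinθ with sinθ = 0.544639.
Along the incline, y_c = h_c/sinθ = 2.8591/0.544639 = 5.24953 m.
The centroid lies 1.13/2 = 0.565 m below the top edge, so the top edge sits at y_top = 5.24953 − 0.565 = 4.68453 m along the incline.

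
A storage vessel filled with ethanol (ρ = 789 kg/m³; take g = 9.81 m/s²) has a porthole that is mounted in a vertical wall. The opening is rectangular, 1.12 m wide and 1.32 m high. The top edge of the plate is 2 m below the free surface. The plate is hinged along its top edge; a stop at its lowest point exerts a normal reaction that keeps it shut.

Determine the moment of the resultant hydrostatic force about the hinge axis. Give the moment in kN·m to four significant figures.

M ≈ 21.75 kN·m

γ = ρg = 789 × 9.81 / 1000 = 7.74009 kN/m³.
The centroid lies 1.32/2 = 0.66 m below the top edge, so the centroid depth is h_c = 2 + 0.66 = 2.66 m.
A = 1.12 × 1.32 = 1.4784 m².
Resultant F = γ·h_c·A = 7.74009 × 2.66 × 1.4784 = 30.4382 kN.
I_c = b·h³/12 = 1.12 × 1.32³/12 = 0.214664 m⁴.
Centre of pressure: y_p = y_c + I_c/(y_c·A) = 2.66 + 0.214664/(2.66 × 1.4784) = 2.66 + 0.0545865 = 2.71459 m along the plane.
The resultant acts 0.66 + 0.0545865 = 0.714587 m (along the plate) below the hinge at the top edge, so the moment about the hinge is M = F × 0.714587 = 30.4382 × 0.714587 = 21.7507 kN·m.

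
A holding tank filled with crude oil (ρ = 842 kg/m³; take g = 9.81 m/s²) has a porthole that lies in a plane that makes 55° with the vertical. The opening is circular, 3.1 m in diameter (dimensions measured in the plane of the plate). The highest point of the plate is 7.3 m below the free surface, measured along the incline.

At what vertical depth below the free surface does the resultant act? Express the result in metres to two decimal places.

h_p = 5.12 m

γ = ρg = 842 × 9.81 / 1000 = 8.26002 kN/m³.
The plate makes 55° with the vertical, i.e. θ = 90° − 55° = 35° to the horizontal. Measuring y along the incline from the free-surface line, vertical depth h = y·sinθ with sinθ = 0.573576.
The centroid is at the centre, 1.55 m below the top of the plate, so y_c = 7.3 + 1.55 = 8.85 m and h_c = 8.85 × 0.573576 = 5.07615 m.
A = π(1.55)² = 7.54768 m².
Resultant F = γ·h_c·A = 8.26002 × 5.07615 × 7.54768 = 316.467 kN.
I_c = πr⁴/4 = π × 1.55⁴/4 = 4.53332 m⁴.
Centre of pressure: y_p = y_c + I_c/(y_c·A) = 8.85 + 4.53332/(8.85 × 7.54768) = 8.85 + 0.0678672 = 8.91787 m along the plane.
Vertically, h_p = y_p·sinθ = 8.91787 × 0.573576 = 5.11508 m.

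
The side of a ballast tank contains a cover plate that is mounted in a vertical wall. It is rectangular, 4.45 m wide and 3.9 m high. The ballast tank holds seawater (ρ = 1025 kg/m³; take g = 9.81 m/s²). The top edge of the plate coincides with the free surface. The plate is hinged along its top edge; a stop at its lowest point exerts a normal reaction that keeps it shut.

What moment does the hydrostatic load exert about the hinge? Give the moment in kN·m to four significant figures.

γ = ρg = 1025 × 9.81 / 1000 = 10.05525 kN/m³.
The centroid lies 3.9/2 = 1.95 m below the top edge, so the centroid depth is h_c = 1.95 m.
A = 4.45 × 3.9 = 17.355 m².
Resultant F = γ·h_c·A = 10.05525 × 1.95 × 17.355 = 340.292 kN.
I_c = b·h³/12 = 4.45 × 3.9³/12 = 21.9975 m⁴.
Centre of pressure: y_p = y_c + I_c/(y_c·A) = 1.95 + 21.9975/(1.95 × 17.355) = 1.95 + 0.650001 = 2.6 m along the plane.
The resultant acts 1.95 + 0.650001 = 2.6 m (along the plate) below the hinge at the top edge, so the moment about the hinge is M = F × 2.6 = 340.292 × 2.6 = 884.759 kN·m.

M ≈ 884.8 kN·m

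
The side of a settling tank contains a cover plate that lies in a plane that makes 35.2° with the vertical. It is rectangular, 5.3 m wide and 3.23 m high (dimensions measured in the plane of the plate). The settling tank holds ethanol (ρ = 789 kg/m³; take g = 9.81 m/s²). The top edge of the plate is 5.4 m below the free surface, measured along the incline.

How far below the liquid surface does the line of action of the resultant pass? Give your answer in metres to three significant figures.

γ = ρg = 789 × 9.81 / 1000 = 7.74009 kN/m³.
The plate makes 35.2° with the vertical, i.e. θ = 90° − 35.2° = 54.8° to the horizontal. Measuring y along the incline from the free-surface line, vertical depth h = y·sinθ with sinθ = 0.817145.
The centroid lies 3.23/2 = 1.615 m below the top edge, so y_c = 5.4 + 1.615 = 7.015 m and h_c = 7.015 × 0.817145 = 5.73227 m.
A = 5.3 × 3.23 = 17.119 m².
Resultant F = γ·h_c·A = 7.74009 × 5.73227 × 17.119 = 759.541 kN.
I_c = b·h³/12 = 5.3 × 3.23³/12 = 14.8834 m⁴.
Centre of pressure: y_p = y_c + I_c/(y_c·A) = 7.015 + 14.8834/(7.015 × 17.119) = 7.015 + 0.123936 = 7.13894 m along the plane.
Vertically, h_p = y_p·sinθ = 7.13894 × 0.817145 = 5.83355 m.

h_p = 5.83 m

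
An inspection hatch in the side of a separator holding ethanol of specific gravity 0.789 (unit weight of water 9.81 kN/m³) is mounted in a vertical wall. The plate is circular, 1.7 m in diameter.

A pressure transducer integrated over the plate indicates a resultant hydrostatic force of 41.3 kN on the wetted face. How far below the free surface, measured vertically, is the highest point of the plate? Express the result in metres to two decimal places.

d_top ≈ 1.50 m

γ = 0.789 × 9.81 = 7.74009 kN/m³.
A = π(0.85)² = 2.2698 m².
From F = γ·h_c·A, the centroid depth is h_c = 41.3/(7.74009 × 2.2698) = 2.3508 m.
The centroid is at the centre, 0.85 m below the top of the plate, so the highest point sits at h_top = 2.3508 − 0.85 = 1.5008 m below the surface.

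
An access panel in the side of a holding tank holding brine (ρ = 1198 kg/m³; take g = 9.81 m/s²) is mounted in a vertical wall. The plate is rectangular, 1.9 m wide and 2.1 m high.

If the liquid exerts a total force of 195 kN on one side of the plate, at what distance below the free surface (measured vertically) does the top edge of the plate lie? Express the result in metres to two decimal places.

γ = ρg = 1198 × 9.81 / 1000 = 11.75238 kN/m³.
A = 1.9 × 2.1 = 3.99 m².
From F = γ·h_c·A, the centroid depth is h_c = 195/(11.75238 × 3.99) = 4.15849 m.
The centroid lies 2.1/2 = 1.05 m below the top edge, so the top edge sits at h_top = 4.15849 − 1.05 = 3.10849 m below the surface.

d_top ≈ 3.11 m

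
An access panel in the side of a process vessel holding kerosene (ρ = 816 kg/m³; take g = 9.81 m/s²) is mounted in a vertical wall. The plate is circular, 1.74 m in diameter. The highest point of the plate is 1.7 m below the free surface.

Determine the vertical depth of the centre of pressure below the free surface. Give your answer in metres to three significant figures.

h_p = 2.64 m

γ = ρg = 816 × 9.81 / 1000 = 8.00496 kN/m³.
The centroid is at the centre, 0.87 m below the top of the plate, so the centroid depth is h_c = 1.7 + 0.87 = 2.57 m.
A = π(0.87)² = 2.37787 m².
Resultant F = γ·h_c·A = 8.00496 × 2.57 × 2.37787 = 48.9193 kN.
I_c = πr⁴/4 = π × 0.87⁴/4 = 0.449953 m⁴.
Centre of pressure: y_p = y_c + I_c/(y_c·A) = 2.57 + 0.449953/(2.57 × 2.37787) = 2.57 + 0.0736285 = 2.64363 m along the plane.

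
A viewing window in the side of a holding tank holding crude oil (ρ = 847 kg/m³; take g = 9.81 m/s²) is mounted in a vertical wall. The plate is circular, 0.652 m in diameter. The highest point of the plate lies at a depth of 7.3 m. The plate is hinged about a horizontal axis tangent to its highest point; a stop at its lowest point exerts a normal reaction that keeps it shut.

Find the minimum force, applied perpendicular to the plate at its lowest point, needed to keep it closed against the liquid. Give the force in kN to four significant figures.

γ = ρg = 847 × 9.81 / 1000 = 8.30907 kN/m³.
The centroid is at the centre, 0.326 m below the top of the plate, so the centroid depth is h_c = 7.3 + 0.326 = 7.626 m.
A = π(0.326)² = 0.333876 m².
Resultant F = γ·h_c·A = 8.30907 × 7.626 × 0.333876 = 21.156 kN.
I_c = πr⁴/4 = π × 0.326⁴/4 = 0.00887075 m⁴.
Centre of pressure: y_p = y_c + I_c/(y_c·A) = 7.626 + 0.00887075/(7.626 × 0.333876) = 7.626 + 0.003484 = 7.62948 m along the plane.
The resultant acts 0.326 + 0.003484 = 0.329484 m (along the plate) below the hinge at the top edge, so the moment about the hinge is M = F × 0.329484 = 21.156 × 0.329484 = 6.97056 kN·m.
A normal force at the bottom, 0.652 m from the hinge, must supply this moment: P = 6.97056/0.652 = 10.691 kN.

P ≈ 10.69 kN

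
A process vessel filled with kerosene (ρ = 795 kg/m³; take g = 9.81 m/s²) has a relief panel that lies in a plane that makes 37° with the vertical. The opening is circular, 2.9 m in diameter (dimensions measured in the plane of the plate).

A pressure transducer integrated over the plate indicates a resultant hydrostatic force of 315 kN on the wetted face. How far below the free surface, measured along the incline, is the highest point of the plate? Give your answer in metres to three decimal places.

y_top ≈ 6.207 m

γ = ρg = 795 × 9.81 / 1000 = 7.79895 kN/m³.
A = π(1.45)² = 6.6052 m².
From F = γ·h_c·A, the centroid depth is h_c = 315/(7.79895 × 6.6052) = 6.11489 m.
The plate makes 37° with the vertical, i.e. θ = 90° − 37° = 53° to the horizontal. Measuring y along the incline from the free-surface line, vertical depth h = y·sinθ with sinθ = 0.798636.
Along the incline, y_c = h_c/sinθ = 6.11489/0.798636 = 7.65667 m.
The centroid is at the centre, 1.45 m below the top of the plate, so the highest point sits at y_top = 7.65667 − 1.45 = 6.20667 m along the incline.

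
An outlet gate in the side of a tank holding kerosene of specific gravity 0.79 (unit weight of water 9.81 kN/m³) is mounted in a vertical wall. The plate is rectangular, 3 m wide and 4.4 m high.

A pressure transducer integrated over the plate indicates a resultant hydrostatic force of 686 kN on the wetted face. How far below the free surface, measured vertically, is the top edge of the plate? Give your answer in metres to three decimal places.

γ = 0.79 × 9.81 = 7.7499 kN/m³.
A = 3 × 4.4 = 13.2 m².
From F = γ·h_c·A, the centroid depth is h_c = 686/(7.7499 × 13.2) = 6.70585 m.
The centroid lies 4.4/2 = 2.2 m below the top edge, so the top edge sits at h_top = 6.70585 − 2.2 = 4.50585 m below the surface.

d_top ≈ 4.506 m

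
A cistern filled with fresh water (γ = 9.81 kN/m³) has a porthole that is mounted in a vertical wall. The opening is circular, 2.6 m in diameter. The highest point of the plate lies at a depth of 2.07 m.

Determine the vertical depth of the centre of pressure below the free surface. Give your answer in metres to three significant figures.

γ = 9.81 kN/m³.
The centroid is at the centre, 1.3 m below the top of the plate, so the centroid depth is h_c = 2.07 + 1.3 = 3.37 m.
A = π(1.3)² = 5.30929 m².
Resultant F = γ·h_c·A = 9.81 × 3.37 × 5.30929 = 175.524 kN.
I_c = πr⁴/4 = π × 1.3⁴/4 = 2.24318 m⁴.
Centre of pressure: y_p = y_c + I_c/(y_c·A) = 3.37 + 2.24318/(3.37 × 5.30929) = 3.37 + 0.125371 = 3.49537 m along the plane.

h_p = 3.50 m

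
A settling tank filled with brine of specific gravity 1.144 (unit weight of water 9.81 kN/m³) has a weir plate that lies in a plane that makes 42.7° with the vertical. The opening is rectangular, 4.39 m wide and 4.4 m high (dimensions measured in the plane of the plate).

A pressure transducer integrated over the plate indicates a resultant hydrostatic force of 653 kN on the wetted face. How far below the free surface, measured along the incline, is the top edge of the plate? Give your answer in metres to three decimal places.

γ = 1.144 × 9.81 = 11.22264 kN/m³.
A = 4.39 × 4.4 = 19.316 m².
From F = γ·h_c·A, the centroid depth is h_c = 653/(11.22264 × 19.316) = 3.01232 m.
The plate makes 42.7° with the vertical, i.e. θ = 90° − 42.7° = 47.3° to the horizontal. Measuring y along the incline from the free-surface line, vertical depth h = y·sinθ with sinθ = 0.734915.
Along the incline, y_c = h_c/sinθ = 3.01232/0.734915 = 4.09887 m.
The centroid lies 4.4/2 = 2.2 m below the top edge, so the top edge sits at y_top = 4.09887 − 2.2 = 1.89887 m along the incline.

y_top ≈ 1.899 m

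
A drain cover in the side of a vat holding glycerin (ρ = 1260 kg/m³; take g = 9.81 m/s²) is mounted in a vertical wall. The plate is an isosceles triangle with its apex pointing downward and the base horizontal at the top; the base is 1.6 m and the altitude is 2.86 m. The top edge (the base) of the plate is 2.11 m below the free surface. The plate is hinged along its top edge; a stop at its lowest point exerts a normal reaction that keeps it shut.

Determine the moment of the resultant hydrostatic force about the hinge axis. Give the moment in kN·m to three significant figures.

M ≈ 95.4 kN·m

γ = ρg = 1260 × 9.81 / 1000 = 12.3606 kN/m³.
With the apex down, the centroid sits h/3 = 2.86/3 = 0.953333 m below the base (the top edge), so the centroid depth is h_c = 2.11 + 0.953333 = 3.06333 m.
A = ½ × 1.6 × 2.86 = 2.288 m².
Resultant F = γ·h_c·A = 12.3606 × 3.06333 × 2.288 = 86.6342 kN.
I_c = b·h³/36 = 1.6 × 2.86³/36 = 1.03972 m⁴.
Centre of pressure: y_p = y_c + I_c/(y_c·A) = 3.06333 + 1.03972/(3.06333 × 2.288) = 3.06333 + 0.148343 = 3.21167 m along the plane.
The resultant acts 0.953333 + 0.148343 = 1.10168 m (along the plate) below the hinge at the top edge, so the moment about the hinge is M = F × 1.10168 = 86.6342 × 1.10168 = 95.4432 kN·m.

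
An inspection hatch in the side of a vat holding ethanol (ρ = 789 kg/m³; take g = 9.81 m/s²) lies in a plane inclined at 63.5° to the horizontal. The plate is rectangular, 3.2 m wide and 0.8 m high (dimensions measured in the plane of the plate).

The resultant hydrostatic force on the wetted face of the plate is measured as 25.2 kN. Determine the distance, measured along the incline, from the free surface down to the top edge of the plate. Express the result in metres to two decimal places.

γ = ρg = 789 × 9.81 / 1000 = 7.74009 kN/m³.
A = 3.2 × 0.8 = 2.56 m².
From F = γ·h_c·A, the centroid depth is h_c = 25.2/(7.74009 × 2.56) = 1.27179 m.
Let θ = 63.5° be the plate's angle to the horizontal; measure y along the incline from where the plane meets the free surface. Vertical depth h = y·sinθ with sinθ = 0.894934.
Along the incline, y_c = h_c/sinθ = 1.27179/0.894934 = 1.4211 m.
The centroid lies 0.8/2 = 0.4 m below the top edge, so the top edge sits at y_top = 1.4211 − 0.4 = 1.0211 m along the incline.

y_top ≈ 1.02 m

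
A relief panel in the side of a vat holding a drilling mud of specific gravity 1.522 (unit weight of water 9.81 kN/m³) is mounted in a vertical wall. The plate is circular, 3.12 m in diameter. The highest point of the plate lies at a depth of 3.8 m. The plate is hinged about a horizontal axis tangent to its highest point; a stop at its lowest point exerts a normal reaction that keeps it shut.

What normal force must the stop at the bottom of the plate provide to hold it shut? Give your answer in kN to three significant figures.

γ = 1.522 × 9.81 = 14.93082 kN/m³.
The centroid is at the centre, 1.56 m below the top of the plate, so the centroid depth is h_c = 3.8 + 1.56 = 5.36 m.
A = π(1.56)² = 7.64538 m².
Resultant F = γ·h_c·A = 14.93082 × 5.36 × 7.64538 = 611.854 kN.
I_c = πr⁴/4 = π × 1.56⁴/4 = 4.65145 m⁴.
Centre of pressure: y_p = y_c + I_c/(y_c·A) = 5.36 + 4.65145/(5.36 × 7.64538) = 5.36 + 0.113507 = 5.47351 m along the plane.
The resultant acts 1.56 + 0.113507 = 1.67351 m (along the plate) below the hinge at the top edge, so the moment about the hinge is M = F × 1.67351 = 611.854 × 1.67351 = 1023.94 kN·m.
A normal force at the bottom, 3.12 m from the hinge, must supply this moment: P = 1023.94/3.12 = 328.186 kN.

P ≈ 328 kN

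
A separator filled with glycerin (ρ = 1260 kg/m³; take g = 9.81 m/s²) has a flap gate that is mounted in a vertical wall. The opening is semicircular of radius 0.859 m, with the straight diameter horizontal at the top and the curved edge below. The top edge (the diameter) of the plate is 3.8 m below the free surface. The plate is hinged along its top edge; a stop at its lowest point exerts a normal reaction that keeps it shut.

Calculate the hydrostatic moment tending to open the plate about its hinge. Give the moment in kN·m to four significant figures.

M ≈ 22.49 kN·m

γ = ρg = 1260 × 9.81 / 1000 = 12.3606 kN/m³.
The centroid of a semicircle lies 4r/(3π) = 0.364571 m from the diameter, here below the top edge, so the centroid depth is h_c = 3.8 + 0.364571 = 4.16457 m.
A = πr²/2 = π × 0.859²/2 = 1.15906 m².
Resultant F = γ·h_c·A = 12.3606 × 4.16457 × 1.15906 = 59.6644 kN.
I_c = (π/8 − 8/(9π))·r⁴ = 0.109757 × 0.859⁴ = 0.0597592 m⁴.
Centre of pressure: y_p = y_c + I_c/(y_c·A) = 4.16457 + 0.0597592/(4.16457 × 1.15906) = 4.16457 + 0.0123802 = 4.17695 m along the plane.
The resultant acts 0.364571 + 0.0123802 = 0.376951 m (along the plate) below the hinge at the top edge, so the moment about the hinge is M = F × 0.376951 = 59.6644 × 0.376951 = 22.4906 kN·m.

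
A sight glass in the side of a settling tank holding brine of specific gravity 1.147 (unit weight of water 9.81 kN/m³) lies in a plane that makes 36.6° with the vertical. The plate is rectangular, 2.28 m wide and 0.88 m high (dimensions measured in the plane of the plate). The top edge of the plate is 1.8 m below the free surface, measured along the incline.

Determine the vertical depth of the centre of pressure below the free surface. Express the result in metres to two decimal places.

h_p = 1.82 m

γ = 1.147 × 9.81 = 11.25207 kN/m³.
The plate makes 36.6° with the vertical, i.e. θ = 90° − 36.6° = 53.4° to the horizontal. Measuring y along the incline from the free-surface line, vertical depth h = y·sinθ with sinθ = 0.802817.
The centroid lies 0.88/2 = 0.44 m below the top edge, so y_c = 1.8 + 0.44 = 2.24 m and h_c = 2.24 × 0.802817 = 1.79831 m.
A = 2.28 × 0.88 = 2.0064 m².
Resultant F = γ·h_c·A = 11.25207 × 1.79831 × 2.0064 = 40.5989 kN.
I_c = b·h³/12 = 2.28 × 0.88³/12 = 0.12948 m⁴.
Centre of pressure: y_p = y_c + I_c/(y_c·A) = 2.24 + 0.12948/(2.24 × 2.0064) = 2.24 + 0.0288096 = 2.26881 m along the plane.
Vertically, h_p = y_p·sinθ = 2.26881 × 0.802817 = 1.82144 m.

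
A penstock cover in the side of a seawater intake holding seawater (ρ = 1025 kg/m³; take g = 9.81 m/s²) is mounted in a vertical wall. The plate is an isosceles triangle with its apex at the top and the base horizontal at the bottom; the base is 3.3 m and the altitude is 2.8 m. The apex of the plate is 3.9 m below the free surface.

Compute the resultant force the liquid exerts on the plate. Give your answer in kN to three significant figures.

γ = ρg = 1025 × 9.81 / 1000 = 10.05525 kN/m³.
With the apex up, the centroid sits 2h/3 = 2 × 2.8/3 = 1.86667 m below the apex, so the centroid depth is h_c = 3.9 + 1.86667 = 5.76667 m.
A = ½ × 3.3 × 2.8 = 4.62 m².
Resultant F = γ·h_c·A = 10.05525 × 5.76667 × 4.62 = 267.892 kN.

F ≈ 268 kN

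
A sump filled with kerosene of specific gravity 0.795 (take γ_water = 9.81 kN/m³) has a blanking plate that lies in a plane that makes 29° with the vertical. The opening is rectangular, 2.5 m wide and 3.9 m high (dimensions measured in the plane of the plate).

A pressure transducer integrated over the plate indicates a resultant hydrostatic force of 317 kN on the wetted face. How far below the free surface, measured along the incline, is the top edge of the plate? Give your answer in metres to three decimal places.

γ = 0.795 × 9.81 = 7.79895 kN/m³.
A = 2.5 × 3.9 = 9.75 m².
From F = γ·h_c·A, the centroid depth is h_c = 317/(7.79895 × 9.75) = 4.16887 m.
The plate makes 29° with the vertical, i.e. θ = 90° − 29° = 61° to the horizontal. Measuring y along the incline from the free-surface line, vertical depth h = y·sinθ with sinθ = 0.874620.
Along the incline, y_c = h_c/sinθ = 4.16887/0.874620 = 4.76649 m.
The centroid lies 3.9/2 = 1.95 m below the top edge, so the top edge sits at y_top = 4.76649 − 1.95 = 2.81649 m along the incline.

y_top ≈ 2.816 m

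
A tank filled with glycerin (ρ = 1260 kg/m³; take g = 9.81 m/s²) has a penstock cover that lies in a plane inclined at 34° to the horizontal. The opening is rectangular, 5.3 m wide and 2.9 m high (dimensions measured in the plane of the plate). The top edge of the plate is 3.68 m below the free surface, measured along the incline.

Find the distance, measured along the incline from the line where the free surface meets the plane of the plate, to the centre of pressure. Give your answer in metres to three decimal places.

y_p = 5.267 m

γ = ρg = 1260 × 9.81 / 1000 = 12.3606 kN/m³.
Let θ = 34° be the plate's angle to the horizontal; measure y along the incline from where the plane meets the free surface. Vertical depth h = y·sinθ with sinθ = 0.559193.
The centroid lies 2.9/2 = 1.45 m below the top edge, so y_c = 3.68 + 1.45 = 5.13 m and h_c = 5.13 × 0.559193 = 2.86866 m.
A = 5.3 × 2.9 = 15.37 m².
Resultant F = γ·h_c·A = 12.3606 × 2.86866 × 15.37 = 544.995 kN.
I_c = b·h³/12 = 5.3 × 2.9³/12 = 10.7718 m⁴.
Centre of pressure: y_p = y_c + I_c/(y_c·A) = 5.13 + 10.7718/(5.13 × 15.37) = 5.13 + 0.136615 = 5.26661 m along the plane.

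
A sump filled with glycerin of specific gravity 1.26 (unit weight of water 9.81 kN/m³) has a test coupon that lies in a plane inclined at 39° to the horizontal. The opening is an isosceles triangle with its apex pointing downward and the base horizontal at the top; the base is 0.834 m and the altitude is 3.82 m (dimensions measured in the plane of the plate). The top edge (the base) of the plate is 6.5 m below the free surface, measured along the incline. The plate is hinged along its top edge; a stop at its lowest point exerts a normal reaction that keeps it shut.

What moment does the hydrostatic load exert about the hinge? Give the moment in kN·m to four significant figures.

γ = 1.26 × 9.81 = 12.3606 kN/m³.
Let θ = 39° be the plate's angle to the horizontal; measure y along the incline from where the plane meets the free surface. Vertical depth h = y·sinθ with sinθ = 0.629320.
With the apex down, the centroid sits h/3 = 3.82/3 = 1.27333 m below the base (the top edge), so y_c = 6.5 + 1.27333 = 7.77333 m and h_c = 7.77333 × 0.629320 = 4.89191 m.
A = ½ × 0.834 × 3.82 = 1.59294 m².
Resultant F = γ·h_c·A = 12.3606 × 4.89191 × 1.59294 = 96.3202 kN.
I_c = b·h³/36 = 0.834 × 3.82³/36 = 1.29138 m⁴.
Centre of pressure: y_p = y_c + I_c/(y_c·A) = 7.77333 + 1.29138/(7.77333 × 1.59294) = 7.77333 + 0.104291 = 7.87762 m along the plane.
The resultant acts 1.27333 + 0.104291 = 1.37762 m (along the plate) below the hinge at the top edge, so the moment about the hinge is M = F × 1.37762 = 96.3202 × 1.37762 = 132.693 kN·m.

M ≈ 132.7 kN·m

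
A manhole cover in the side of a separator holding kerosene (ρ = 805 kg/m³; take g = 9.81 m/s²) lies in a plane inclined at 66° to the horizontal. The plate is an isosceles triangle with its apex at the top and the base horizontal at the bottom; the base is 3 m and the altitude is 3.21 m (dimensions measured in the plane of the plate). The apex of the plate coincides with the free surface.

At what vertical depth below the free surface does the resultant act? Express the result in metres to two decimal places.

γ = ρg = 805 × 9.81 / 1000 = 7.89705 kN/m³.
Let θ = 66° be the plate's angle to the horizontal; measure y along the incline from where the plane meets the free surface. Vertical depth h = y·sinθ with sinθ = 0.913545.
With the apex up, the centroid sits 2h/3 = 2 × 3.21/3 = 2.14 m below the apex, so y_c = 2.14 m and h_c = 2.14 × 0.913545 = 1.95499 m.
A = ½ × 3 × 3.21 = 4.815 m².
Resultant F = γ·h_c·A = 7.89705 × 1.95499 × 4.815 = 74.3371 kN.
I_c = b·h³/36 = 3 × 3.21³/36 = 2.75635 m⁴.
Centre of pressure: y_p = y_c + I_c/(y_c·A) = 2.14 + 2.75635/(2.14 × 4.815) = 2.14 + 0.2675 = 2.4075 m along the plane.
Vertically, h_p = y_p·sinθ = 2.4075 × 0.913545 = 2.19936 m.

h_p = 2.20 m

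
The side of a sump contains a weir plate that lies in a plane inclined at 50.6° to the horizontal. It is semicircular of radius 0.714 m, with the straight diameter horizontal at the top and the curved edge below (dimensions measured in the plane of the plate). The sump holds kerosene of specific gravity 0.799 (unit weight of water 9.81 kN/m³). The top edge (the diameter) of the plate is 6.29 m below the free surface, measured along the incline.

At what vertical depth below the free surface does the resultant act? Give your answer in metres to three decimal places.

h_p = 5.099 m

γ = 0.799 × 9.81 = 7.83819 kN/m³.
Let θ = 50.6° be the plate's angle to the horizontal; measure y along the incline from where the plane meets the free surface. Vertical depth h = y·sinθ with sinθ = 0.772734.
The centroid of a semicircle lies 4r/(3π) = 0.303031 m from the diameter, here below the top edge, so y_c = 6.29 + 0.303031 = 6.59303 m and h_c = 6.59303 × 0.772734 = 5.09466 m.
A = πr²/2 = π × 0.714²/2 = 0.800786 m².
Resultant F = γ·h_c·A = 7.83819 × 5.09466 × 0.800786 = 31.9777 kN.
I_c = (π/8 − 8/(9π))·r⁴ = 0.109757 × 0.714⁴ = 0.028525 m⁴.
Centre of pressure: y_p = y_c + I_c/(y_c·A) = 6.59303 + 0.028525/(6.59303 × 0.800786) = 6.59303 + 0.00540287 = 6.59843 m along the plane.
Vertically, h_p = y_p·sinθ = 6.59843 × 0.772734 = 5.09883 m.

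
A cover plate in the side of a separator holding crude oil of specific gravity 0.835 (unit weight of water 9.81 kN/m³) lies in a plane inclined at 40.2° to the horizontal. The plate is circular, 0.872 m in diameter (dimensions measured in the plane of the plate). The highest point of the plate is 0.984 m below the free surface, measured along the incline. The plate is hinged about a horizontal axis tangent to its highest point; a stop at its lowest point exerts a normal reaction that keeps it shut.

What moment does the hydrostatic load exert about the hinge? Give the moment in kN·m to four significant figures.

M ≈ 2.105 kN·m

γ = 0.835 × 9.81 = 8.19135 kN/m³.
Let θ = 40.2° be the plate's angle to the horizontal; measure y along the incline from where the plane meets the free surface. Vertical depth h = y·sinθ with sinθ = 0.645458.
The centroid is at the centre, 0.436 m below the top of the plate, so y_c = 0.984 + 0.436 = 1.42 m and h_c = 1.42 × 0.645458 = 0.91655 m.
A = π(0.436)² = 0.597204 m².
Resultant F = γ·h_c·A = 8.19135 × 0.91655 × 0.597204 = 4.48368 kN.
I_c = πr⁴/4 = π × 0.436⁴/4 = 0.0283815 m⁴.
Centre of pressure: y_p = y_c + I_c/(y_c·A) = 1.42 + 0.0283815/(1.42 × 0.597204) = 1.42 + 0.0334676 = 1.45347 m along the plane.
The resultant acts 0.436 + 0.0334676 = 0.469468 m (along the plate) below the hinge at the top edge, so the moment about the hinge is M = F × 0.469468 = 4.48368 × 0.469468 = 2.10494 kN·m.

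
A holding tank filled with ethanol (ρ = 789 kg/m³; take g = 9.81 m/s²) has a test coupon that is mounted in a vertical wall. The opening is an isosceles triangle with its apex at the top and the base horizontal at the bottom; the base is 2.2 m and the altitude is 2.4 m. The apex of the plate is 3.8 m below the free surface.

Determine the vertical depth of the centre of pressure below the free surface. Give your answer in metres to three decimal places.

h_p = 5.459 m

γ = ρg = 789 × 9.81 / 1000 = 7.74009 kN/m³.
With the apex up, the centroid sits 2h/3 = 2 × 2.4/3 = 1.6 m below the apex, so the centroid depth is h_c = 3.8 + 1.6 = 5.4 m.
A = ½ × 2.2 × 2.4 = 2.64 m².
Resultant F = γ·h_c·A = 7.74009 × 5.4 × 2.64 = 110.343 kN.
I_c = b·h³/36 = 2.2 × 2.4³/36 = 0.8448 m⁴.
Centre of pressure: y_p = y_c + I_c/(y_c·A) = 5.4 + 0.8448/(5.4 × 2.64) = 5.4 + 0.0592593 = 5.45926 m along the plane.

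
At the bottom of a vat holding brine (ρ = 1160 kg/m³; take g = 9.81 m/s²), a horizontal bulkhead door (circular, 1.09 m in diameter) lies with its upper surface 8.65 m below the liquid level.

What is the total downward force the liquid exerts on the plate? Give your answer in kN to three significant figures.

F ≈ 91.9 kN

γ = ρg = 1160 × 9.81 / 1000 = 11.3796 kN/m³.
The plate is horizontal, so pressure is uniform at p = γ·h = 11.3796 × 8.65 = 98.4335 kN/m².
A = π(0.545)² = 0.933132 m².
F = p·A = 98.4335 × 0.933132 = 91.8514 kN.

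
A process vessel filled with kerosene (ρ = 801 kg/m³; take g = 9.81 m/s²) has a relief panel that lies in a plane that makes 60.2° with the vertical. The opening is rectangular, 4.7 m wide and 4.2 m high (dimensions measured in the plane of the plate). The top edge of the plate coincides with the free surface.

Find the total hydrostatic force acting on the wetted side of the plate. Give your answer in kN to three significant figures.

F ≈ 162 kN

γ = ρg = 801 × 9.81 / 1000 = 7.85781 kN/m³.
The plate makes 60.2° with the vertical, i.e. θ = 90° − 60.2° = 29.8° to the horizontal. Measuring y along the incline from the free-surface line, vertical depth h = y·sinθ with sinθ = 0.496974.
The centroid lies 4.2/2 = 2.1 m below the top edge, so y_c = 2.1 m and h_c = 2.1 × 0.496974 = 1.04365 m.
A = 4.7 × 4.2 = 19.74 m².
Resultant F = γ·h_c·A = 7.85781 × 1.04365 × 19.74 = 161.884 kN.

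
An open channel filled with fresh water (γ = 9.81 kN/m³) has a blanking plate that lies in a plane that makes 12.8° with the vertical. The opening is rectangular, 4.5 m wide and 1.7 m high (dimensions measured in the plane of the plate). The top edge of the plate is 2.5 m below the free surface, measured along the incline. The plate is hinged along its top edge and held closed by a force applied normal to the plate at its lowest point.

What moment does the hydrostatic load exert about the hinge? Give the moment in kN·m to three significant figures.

M ≈ 226 kN·m

γ = 9.81 kN/m³.
The plate makes 12.8° with the vertical, i.e. θ = 90° − 12.8° = 77.2° to the horizontal. Measuring y along the incline from the free-surface line, vertical depth h = y·sinθ with sinθ = 0.975149.
The centroid lies 1.7/2 = 0.85 m below the top edge, so y_c = 2.5 + 0.85 = 3.35 m and h_c = 3.35 × 0.975149 = 3.26675 m.
A = 4.5 × 1.7 = 7.65 m².
Resultant F = γ·h_c·A = 9.81 × 3.26675 × 7.65 = 245.158 kN.
I_c = b·h³/12 = 4.5 × 1.7³/12 = 1.84237 m⁴.
Centre of pressure: y_p = y_c + I_c/(y_c·A) = 3.35 + 1.84237/(3.35 × 7.65) = 3.35 + 0.0718904 = 3.42189 m along the plane.
The resultant acts 0.85 + 0.0718904 = 0.92189 m (along the plate) below the hinge at the top edge, so the moment about the hinge is M = F × 0.92189 = 245.158 × 0.92189 = 226.009 kN·m.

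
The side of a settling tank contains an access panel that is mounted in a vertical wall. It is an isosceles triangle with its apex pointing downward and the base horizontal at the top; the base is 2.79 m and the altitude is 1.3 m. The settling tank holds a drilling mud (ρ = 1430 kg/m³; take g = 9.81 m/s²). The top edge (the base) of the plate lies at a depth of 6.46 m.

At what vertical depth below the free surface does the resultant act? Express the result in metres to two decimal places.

γ = ρg = 1430 × 9.81 / 1000 = 14.0283 kN/m³.
With the apex down, the centroid sits h/3 = 1.3/3 = 0.433333 m below the base (the top edge), so the centroid depth is h_c = 6.46 + 0.433333 = 6.89333 m.
A = ½ × 2.79 × 1.3 = 1.8135 m².
Resultant F = γ·h_c·A = 14.0283 × 6.89333 × 1.8135 = 175.369 kN.
I_c = b·h³/36 = 2.79 × 1.3³/36 = 0.170268 m⁴.
Centre of pressure: y_p = y_c + I_c/(y_c·A) = 6.89333 + 0.170268/(6.89333 × 1.8135) = 6.89333 + 0.0136203 = 6.90695 m along the plane.

h_p = 6.91 m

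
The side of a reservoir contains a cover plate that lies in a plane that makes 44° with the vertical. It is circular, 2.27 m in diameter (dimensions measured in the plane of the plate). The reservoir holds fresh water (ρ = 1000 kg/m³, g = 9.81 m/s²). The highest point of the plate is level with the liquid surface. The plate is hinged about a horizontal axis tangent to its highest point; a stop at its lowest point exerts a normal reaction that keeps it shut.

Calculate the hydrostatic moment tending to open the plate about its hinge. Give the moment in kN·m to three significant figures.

M ≈ 46.0 kN·m

γ = ρg = 1000 × 9.81 = 9810 N/m³ = 9.81 kN/m³.
The plate makes 44° with the vertical, i.e. θ = 90° − 44° = 46° to the horizontal. Measuring y along the incline from the free-surface line, vertical depth h = y·sinθ with sinθ = 0.719340.
The centroid is at the centre, 1.135 m below the top of the plate, so y_c = 1.135 m and h_c = 1.135 × 0.719340 = 0.816451 m.
A = π(1.135)² = 4.04708 m².
Resultant F = γ·h_c·A = 9.81 × 0.816451 × 4.04708 = 32.4146 kN.
I_c = πr⁴/4 = π × 1.135⁴/4 = 1.30339 m⁴.
Centre of pressure: y_p = y_c + I_c/(y_c·A) = 1.135 + 1.30339/(1.135 × 4.04708) = 1.135 + 0.283751 = 1.41875 m along the plane.
The resultant acts 1.135 + 0.283751 = 1.41875 m (along the plate) below the hinge at the top edge, so the moment about the hinge is M = F × 1.41875 = 32.4146 × 1.41875 = 45.9882 kN·m.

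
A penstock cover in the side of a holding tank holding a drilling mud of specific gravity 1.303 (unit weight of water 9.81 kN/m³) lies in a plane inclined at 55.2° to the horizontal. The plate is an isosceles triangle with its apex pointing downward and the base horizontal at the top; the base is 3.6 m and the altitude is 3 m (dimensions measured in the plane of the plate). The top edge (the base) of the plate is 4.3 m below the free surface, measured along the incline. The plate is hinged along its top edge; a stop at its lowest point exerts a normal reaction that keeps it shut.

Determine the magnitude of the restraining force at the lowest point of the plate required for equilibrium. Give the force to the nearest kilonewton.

P ≈ 110 kN

γ = 1.303 × 9.81 = 12.78243 kN/m³.
Let θ = 55.2° be the plate's angle to the horizontal; measure y along the incline from where the plane meets the free surface. Vertical depth h = y·sinθ with sinθ = 0.821149.
With the apex down, the centroid sits h/3 = 3/3 = 1 m below the base (the top edge), so y_c = 4.3 + 1 = 5.3 m and h_c = 5.3 × 0.821149 = 4.35209 m.
A = ½ × 3.6 × 3 = 5.4 m².
Resultant F = γ·h_c·A = 12.78243 × 4.35209 × 5.4 = 300.404 kN.
I_c = b·h³/36 = 3.6 × 3³/36 = 2.7 m⁴.
Centre of pressure: y_p = y_c + I_c/(y_c·A) = 5.3 + 2.7/(5.3 × 5.4) = 5.3 + 0.0943396 = 5.39434 m along the plane.
The resultant acts 1 + 0.0943396 = 1.09434 m (along the plate) below the hinge at the top edge, so the moment about the hinge is M = F × 1.09434 = 300.404 × 1.09434 = 328.744 kN·m.
A normal force at the bottom, 3 m from the hinge, must supply this moment: P = 328.744/3 = 109.581 kN.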